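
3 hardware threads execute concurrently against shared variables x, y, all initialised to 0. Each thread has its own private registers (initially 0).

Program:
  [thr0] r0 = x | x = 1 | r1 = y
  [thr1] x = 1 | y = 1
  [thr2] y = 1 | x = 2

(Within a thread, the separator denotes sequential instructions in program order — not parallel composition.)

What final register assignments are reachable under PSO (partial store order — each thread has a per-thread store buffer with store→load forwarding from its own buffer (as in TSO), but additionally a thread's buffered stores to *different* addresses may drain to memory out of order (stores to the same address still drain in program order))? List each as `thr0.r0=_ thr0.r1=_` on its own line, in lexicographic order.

thr0.r0=0 thr0.r1=0
thr0.r0=0 thr0.r1=1
thr0.r0=1 thr0.r1=0
thr0.r0=1 thr0.r1=1
thr0.r0=2 thr0.r1=0
thr0.r0=2 thr0.r1=1

outcome vector order: (thr0.r0,thr0.r1)
|PSO outcomes| = 6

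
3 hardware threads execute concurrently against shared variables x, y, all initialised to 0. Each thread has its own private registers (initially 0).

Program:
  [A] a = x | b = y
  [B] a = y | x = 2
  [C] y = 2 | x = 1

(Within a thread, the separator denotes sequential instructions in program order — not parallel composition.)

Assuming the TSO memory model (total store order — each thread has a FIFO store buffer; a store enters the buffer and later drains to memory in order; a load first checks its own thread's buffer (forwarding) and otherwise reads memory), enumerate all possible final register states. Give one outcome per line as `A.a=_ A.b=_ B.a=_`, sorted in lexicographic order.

outcome vector order: (A.a,A.b,B.a)
|TSO outcomes| = 9

A.a=0 A.b=0 B.a=0
A.a=0 A.b=0 B.a=2
A.a=0 A.b=2 B.a=0
A.a=0 A.b=2 B.a=2
A.a=1 A.b=2 B.a=0
A.a=1 A.b=2 B.a=2
A.a=2 A.b=0 B.a=0
A.a=2 A.b=2 B.a=0
A.a=2 A.b=2 B.a=2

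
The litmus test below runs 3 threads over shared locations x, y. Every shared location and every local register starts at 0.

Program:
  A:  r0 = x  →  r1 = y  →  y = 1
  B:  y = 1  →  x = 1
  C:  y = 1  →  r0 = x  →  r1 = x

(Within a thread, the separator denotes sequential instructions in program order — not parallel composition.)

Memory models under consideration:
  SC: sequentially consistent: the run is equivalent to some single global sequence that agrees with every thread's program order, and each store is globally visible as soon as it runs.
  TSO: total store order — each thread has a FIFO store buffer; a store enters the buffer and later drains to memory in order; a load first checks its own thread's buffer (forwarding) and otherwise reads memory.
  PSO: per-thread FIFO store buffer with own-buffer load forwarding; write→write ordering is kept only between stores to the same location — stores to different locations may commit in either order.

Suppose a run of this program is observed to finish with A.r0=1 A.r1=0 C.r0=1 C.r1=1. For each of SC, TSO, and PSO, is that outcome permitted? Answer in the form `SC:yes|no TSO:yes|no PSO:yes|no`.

outcome vector order: (A.r0,A.r1,C.r0,C.r1)
[SC] allowed = {(0,0,0,0); (0,0,0,1); (0,0,1,1); (0,1,0,0); (0,1,0,1); (0,1,1,1); (1,1,0,0); (1,1,0,1); (1,1,1,1)}
[TSO] allowed = {(0,0,0,0); (0,0,0,1); (0,0,1,1); (0,1,0,0); (0,1,0,1); (0,1,1,1); (1,1,0,0); (1,1,0,1); (1,1,1,1)}
[PSO] allowed = {(0,0,0,0); (0,0,0,1); (0,0,1,1); (0,1,0,0); (0,1,0,1); (0,1,1,1); (1,0,0,0); (1,0,0,1); (1,0,1,1); (1,1,0,0); (1,1,0,1); (1,1,1,1)}
target (1,0,1,1) ∈ {PSO}

SC:no TSO:no PSO:yes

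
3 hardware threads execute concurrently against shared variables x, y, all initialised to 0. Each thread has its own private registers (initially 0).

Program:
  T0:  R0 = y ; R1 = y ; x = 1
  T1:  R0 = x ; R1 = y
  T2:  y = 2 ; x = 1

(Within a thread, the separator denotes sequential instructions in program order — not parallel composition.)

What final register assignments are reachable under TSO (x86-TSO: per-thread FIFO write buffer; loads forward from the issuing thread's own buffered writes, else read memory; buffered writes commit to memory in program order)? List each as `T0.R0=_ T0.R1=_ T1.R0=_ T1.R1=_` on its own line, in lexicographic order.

outcome vector order: (T0.R0,T0.R1,T1.R0,T1.R1)
|TSO outcomes| = 10

T0.R0=0 T0.R1=0 T1.R0=0 T1.R1=0
T0.R0=0 T0.R1=0 T1.R0=0 T1.R1=2
T0.R0=0 T0.R1=0 T1.R0=1 T1.R1=0
T0.R0=0 T0.R1=0 T1.R0=1 T1.R1=2
T0.R0=0 T0.R1=2 T1.R0=0 T1.R1=0
T0.R0=0 T0.R1=2 T1.R0=0 T1.R1=2
T0.R0=0 T0.R1=2 T1.R0=1 T1.R1=2
T0.R0=2 T0.R1=2 T1.R0=0 T1.R1=0
T0.R0=2 T0.R1=2 T1.R0=0 T1.R1=2
T0.R0=2 T0.R1=2 T1.R0=1 T1.R1=2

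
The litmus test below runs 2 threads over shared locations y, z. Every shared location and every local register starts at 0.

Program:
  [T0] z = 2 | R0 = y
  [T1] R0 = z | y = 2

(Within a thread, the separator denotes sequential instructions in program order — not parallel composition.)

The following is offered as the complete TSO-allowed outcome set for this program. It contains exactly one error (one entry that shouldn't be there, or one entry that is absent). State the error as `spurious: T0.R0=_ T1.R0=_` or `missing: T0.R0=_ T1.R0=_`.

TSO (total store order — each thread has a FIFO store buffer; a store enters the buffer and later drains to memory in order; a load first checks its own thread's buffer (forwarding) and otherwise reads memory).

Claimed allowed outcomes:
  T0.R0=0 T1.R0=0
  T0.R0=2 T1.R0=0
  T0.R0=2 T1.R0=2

outcome vector order: (T0.R0,T1.R0)
TSO (4): 0/0, 0/2, 2/0, 2/2
TSO∖claimed = {0/2}

missing: T0.R0=0 T1.R0=2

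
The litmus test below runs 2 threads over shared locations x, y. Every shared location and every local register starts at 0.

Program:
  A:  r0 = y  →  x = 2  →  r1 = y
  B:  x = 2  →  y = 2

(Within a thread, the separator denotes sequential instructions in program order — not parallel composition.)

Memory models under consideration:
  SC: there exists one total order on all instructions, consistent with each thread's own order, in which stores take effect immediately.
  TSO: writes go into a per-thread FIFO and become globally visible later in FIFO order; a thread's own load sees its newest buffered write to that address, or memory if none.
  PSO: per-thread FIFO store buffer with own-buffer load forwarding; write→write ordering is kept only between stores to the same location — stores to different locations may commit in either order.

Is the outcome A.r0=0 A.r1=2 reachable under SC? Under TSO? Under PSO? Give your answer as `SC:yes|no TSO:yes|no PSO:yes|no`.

SC:yes TSO:yes PSO:yes

outcome vector order: (A.r0,A.r1)
[SC] allowed = {(0,0); (0,2); (2,2)}
[TSO] allowed = {(0,0); (0,2); (2,2)}
[PSO] allowed = {(0,0); (0,2); (2,2)}
target (0,2) ∈ {SC,TSO,PSO}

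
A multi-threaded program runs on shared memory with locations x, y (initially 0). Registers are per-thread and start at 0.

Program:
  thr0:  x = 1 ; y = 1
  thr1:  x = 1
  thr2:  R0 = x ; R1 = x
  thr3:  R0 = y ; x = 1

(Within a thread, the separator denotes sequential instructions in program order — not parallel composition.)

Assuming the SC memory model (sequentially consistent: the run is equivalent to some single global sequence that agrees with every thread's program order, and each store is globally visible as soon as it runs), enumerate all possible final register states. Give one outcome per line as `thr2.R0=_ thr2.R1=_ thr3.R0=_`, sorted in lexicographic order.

thr2.R0=0 thr2.R1=0 thr3.R0=0
thr2.R0=0 thr2.R1=0 thr3.R0=1
thr2.R0=0 thr2.R1=1 thr3.R0=0
thr2.R0=0 thr2.R1=1 thr3.R0=1
thr2.R0=1 thr2.R1=1 thr3.R0=0
thr2.R0=1 thr2.R1=1 thr3.R0=1

outcome vector order: (thr2.R0,thr2.R1,thr3.R0)
|SC outcomes| = 6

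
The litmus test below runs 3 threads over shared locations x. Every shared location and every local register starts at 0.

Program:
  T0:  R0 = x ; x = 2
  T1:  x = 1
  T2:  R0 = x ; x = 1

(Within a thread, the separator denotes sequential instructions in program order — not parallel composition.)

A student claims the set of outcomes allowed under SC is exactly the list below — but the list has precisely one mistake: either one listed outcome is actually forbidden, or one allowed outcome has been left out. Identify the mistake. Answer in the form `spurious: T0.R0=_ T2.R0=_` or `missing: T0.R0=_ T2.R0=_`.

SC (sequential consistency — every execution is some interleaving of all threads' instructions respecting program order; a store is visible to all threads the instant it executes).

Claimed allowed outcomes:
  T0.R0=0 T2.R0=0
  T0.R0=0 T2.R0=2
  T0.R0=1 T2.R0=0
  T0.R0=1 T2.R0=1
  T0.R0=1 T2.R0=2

outcome vector order: (T0.R0,T2.R0)
under SC → (0,0); (0,1); (0,2); (1,0); (1,1); (1,2)
SC∖claimed = {(0,1)}

missing: T0.R0=0 T2.R0=1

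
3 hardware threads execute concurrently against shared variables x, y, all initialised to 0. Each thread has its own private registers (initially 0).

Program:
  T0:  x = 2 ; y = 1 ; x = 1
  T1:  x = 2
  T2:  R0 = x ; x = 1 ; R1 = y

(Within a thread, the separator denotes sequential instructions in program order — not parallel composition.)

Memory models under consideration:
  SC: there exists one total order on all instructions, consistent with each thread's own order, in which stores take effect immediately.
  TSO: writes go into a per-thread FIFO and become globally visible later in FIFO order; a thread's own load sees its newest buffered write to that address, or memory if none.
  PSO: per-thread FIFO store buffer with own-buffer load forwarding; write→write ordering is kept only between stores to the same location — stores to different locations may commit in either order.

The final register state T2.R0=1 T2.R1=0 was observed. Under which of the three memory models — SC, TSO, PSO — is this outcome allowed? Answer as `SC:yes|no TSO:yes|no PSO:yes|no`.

outcome vector order: (T2.R0,T2.R1)
[SC] allowed = {<0 0> <0 1> <1 1> <2 0> <2 1>}
[TSO] allowed = {<0 0> <0 1> <1 1> <2 0> <2 1>}
[PSO] allowed = {<0 0> <0 1> <1 0> <1 1> <2 0> <2 1>}
target <1 0> ∈ {PSO}

SC:no TSO:no PSO:yes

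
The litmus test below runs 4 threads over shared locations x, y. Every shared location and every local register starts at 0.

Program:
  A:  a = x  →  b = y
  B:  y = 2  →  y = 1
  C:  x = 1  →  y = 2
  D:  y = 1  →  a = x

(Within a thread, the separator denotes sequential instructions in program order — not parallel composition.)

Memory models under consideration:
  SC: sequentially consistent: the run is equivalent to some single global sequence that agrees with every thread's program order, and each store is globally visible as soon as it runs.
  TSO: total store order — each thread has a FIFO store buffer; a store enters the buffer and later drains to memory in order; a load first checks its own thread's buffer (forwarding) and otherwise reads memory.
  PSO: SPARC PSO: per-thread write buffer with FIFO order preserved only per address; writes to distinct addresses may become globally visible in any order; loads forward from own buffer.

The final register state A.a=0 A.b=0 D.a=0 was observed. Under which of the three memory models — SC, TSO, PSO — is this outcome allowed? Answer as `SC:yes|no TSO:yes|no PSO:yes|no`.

outcome vector order: (A.a,A.b,D.a)
[SC] allowed = {0/0/0, 0/0/1, 0/1/0, 0/1/1, 0/2/0, 0/2/1, 1/0/1, 1/1/0, 1/1/1, 1/2/0, 1/2/1}
[TSO] allowed = {0/0/0, 0/0/1, 0/1/0, 0/1/1, 0/2/0, 0/2/1, 1/0/0, 1/0/1, 1/1/0, 1/1/1, 1/2/0, 1/2/1}
[PSO] allowed = {0/0/0, 0/0/1, 0/1/0, 0/1/1, 0/2/0, 0/2/1, 1/0/0, 1/0/1, 1/1/0, 1/1/1, 1/2/0, 1/2/1}
target 0/0/0 ∈ {SC,TSO,PSO}

SC:yes TSO:yes PSO:yes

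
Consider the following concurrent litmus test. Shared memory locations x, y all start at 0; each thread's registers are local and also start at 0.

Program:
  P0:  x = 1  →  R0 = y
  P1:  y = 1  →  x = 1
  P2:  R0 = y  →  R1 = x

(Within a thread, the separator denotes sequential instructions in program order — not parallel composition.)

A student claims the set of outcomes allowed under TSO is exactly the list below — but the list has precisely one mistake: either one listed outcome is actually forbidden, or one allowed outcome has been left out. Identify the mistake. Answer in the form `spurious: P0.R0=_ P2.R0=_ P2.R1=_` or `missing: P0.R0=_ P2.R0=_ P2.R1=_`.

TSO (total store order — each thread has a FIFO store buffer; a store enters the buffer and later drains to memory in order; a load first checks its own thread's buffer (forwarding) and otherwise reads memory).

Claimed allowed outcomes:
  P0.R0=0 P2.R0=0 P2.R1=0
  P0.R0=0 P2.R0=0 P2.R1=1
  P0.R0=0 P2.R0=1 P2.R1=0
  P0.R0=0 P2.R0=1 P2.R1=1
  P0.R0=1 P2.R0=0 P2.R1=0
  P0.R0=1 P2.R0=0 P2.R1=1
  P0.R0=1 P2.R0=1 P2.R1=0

missing: P0.R0=1 P2.R0=1 P2.R1=1

outcome vector order: (P0.R0,P2.R0,P2.R1)
under TSO → 000, 001, 010, 011, 100, 101, 110, 111
TSO∖claimed = {111}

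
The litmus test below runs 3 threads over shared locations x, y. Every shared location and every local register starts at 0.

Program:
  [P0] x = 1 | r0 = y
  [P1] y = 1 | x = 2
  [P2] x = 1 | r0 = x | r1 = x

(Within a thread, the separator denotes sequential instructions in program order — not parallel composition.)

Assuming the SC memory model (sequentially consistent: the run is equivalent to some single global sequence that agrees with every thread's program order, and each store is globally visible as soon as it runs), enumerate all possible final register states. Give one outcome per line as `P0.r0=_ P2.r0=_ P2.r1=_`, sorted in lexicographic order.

outcome vector order: (P0.r0,P2.r0,P2.r1)
|SC outcomes| = 7

P0.r0=0 P2.r0=1 P2.r1=1
P0.r0=0 P2.r0=1 P2.r1=2
P0.r0=0 P2.r0=2 P2.r1=2
P0.r0=1 P2.r0=1 P2.r1=1
P0.r0=1 P2.r0=1 P2.r1=2
P0.r0=1 P2.r0=2 P2.r1=1
P0.r0=1 P2.r0=2 P2.r1=2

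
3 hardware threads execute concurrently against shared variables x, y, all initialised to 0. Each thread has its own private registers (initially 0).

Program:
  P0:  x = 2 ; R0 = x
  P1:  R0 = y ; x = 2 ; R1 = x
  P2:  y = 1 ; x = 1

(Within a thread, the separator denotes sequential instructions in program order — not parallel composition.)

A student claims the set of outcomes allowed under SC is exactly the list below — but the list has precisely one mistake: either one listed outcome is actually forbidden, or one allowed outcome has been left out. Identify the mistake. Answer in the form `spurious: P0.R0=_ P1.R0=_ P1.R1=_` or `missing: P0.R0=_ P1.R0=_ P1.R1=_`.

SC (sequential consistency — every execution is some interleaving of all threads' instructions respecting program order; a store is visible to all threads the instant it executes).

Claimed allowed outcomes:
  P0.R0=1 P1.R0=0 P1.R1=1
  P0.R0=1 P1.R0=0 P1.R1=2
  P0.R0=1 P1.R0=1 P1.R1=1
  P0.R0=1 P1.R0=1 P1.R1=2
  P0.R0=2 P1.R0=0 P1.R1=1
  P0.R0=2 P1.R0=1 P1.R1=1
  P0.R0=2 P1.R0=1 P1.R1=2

missing: P0.R0=2 P1.R0=0 P1.R1=2

outcome vector order: (P0.R0,P1.R0,P1.R1)
under SC → <1 0 1>; <1 0 2>; <1 1 1>; <1 1 2>; <2 0 1>; <2 0 2>; <2 1 1>; <2 1 2>
SC∖claimed = {<2 0 2>}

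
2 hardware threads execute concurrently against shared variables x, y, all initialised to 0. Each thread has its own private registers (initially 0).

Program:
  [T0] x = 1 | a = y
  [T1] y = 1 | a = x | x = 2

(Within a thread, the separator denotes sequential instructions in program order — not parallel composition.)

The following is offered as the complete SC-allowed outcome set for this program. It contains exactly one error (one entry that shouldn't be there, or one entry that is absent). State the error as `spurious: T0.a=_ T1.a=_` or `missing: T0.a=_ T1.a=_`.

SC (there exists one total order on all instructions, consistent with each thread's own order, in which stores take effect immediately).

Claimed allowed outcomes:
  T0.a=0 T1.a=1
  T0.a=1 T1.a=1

missing: T0.a=1 T1.a=0

outcome vector order: (T0.a,T1.a)
SC: 3 outcomes — {(0,1), (1,0), (1,1)}
SC∖claimed = {(1,0)}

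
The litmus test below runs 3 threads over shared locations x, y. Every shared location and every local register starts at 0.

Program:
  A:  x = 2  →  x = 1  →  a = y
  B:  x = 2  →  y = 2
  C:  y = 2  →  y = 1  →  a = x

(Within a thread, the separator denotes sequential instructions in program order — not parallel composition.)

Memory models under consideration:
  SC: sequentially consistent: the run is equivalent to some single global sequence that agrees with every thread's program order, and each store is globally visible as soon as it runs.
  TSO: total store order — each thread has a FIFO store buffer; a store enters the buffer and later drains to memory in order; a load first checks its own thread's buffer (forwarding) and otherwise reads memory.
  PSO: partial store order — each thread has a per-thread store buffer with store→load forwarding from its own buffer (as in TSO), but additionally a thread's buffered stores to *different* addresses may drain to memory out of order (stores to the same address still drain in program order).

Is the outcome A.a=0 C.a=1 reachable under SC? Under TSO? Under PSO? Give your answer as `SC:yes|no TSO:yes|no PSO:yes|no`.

SC:yes TSO:yes PSO:yes

outcome vector order: (A.a,C.a)
SC: 8 outcomes — {(0,1); (0,2); (1,0); (1,1); (1,2); (2,0); (2,1); (2,2)}
TSO: 9 outcomes — {(0,0); (0,1); (0,2); (1,0); (1,1); (1,2); (2,0); (2,1); (2,2)}
PSO: 9 outcomes — {(0,0); (0,1); (0,2); (1,0); (1,1); (1,2); (2,0); (2,1); (2,2)}
target (0,1) ∈ {SC,TSO,PSO}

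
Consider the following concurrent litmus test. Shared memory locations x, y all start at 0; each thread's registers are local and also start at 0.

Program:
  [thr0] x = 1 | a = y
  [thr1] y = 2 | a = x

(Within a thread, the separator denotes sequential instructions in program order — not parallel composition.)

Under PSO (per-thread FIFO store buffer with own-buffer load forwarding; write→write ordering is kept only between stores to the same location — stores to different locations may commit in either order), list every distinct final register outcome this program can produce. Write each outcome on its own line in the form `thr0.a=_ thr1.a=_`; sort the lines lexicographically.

outcome vector order: (thr0.a,thr1.a)
|PSO outcomes| = 4

thr0.a=0 thr1.a=0
thr0.a=0 thr1.a=1
thr0.a=2 thr1.a=0
thr0.a=2 thr1.a=1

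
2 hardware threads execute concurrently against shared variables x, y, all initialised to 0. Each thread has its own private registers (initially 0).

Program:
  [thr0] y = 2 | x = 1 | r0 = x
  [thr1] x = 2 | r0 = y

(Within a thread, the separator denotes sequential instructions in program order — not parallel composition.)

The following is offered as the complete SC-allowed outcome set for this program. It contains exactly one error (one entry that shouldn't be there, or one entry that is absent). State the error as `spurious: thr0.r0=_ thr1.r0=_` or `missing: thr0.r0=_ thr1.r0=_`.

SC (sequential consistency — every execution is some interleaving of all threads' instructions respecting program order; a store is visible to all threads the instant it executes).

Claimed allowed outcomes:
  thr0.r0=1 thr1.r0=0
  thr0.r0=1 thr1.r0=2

missing: thr0.r0=2 thr1.r0=2

outcome vector order: (thr0.r0,thr1.r0)
SC: 3 outcomes — {(1,0), (1,2), (2,2)}
SC∖claimed = {(2,2)}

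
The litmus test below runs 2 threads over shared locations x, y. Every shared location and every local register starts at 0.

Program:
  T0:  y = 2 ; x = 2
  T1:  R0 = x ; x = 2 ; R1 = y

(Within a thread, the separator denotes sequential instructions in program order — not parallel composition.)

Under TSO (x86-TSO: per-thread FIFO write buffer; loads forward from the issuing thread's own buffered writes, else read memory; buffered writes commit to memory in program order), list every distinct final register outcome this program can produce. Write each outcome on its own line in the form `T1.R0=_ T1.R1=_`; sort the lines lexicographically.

T1.R0=0 T1.R1=0
T1.R0=0 T1.R1=2
T1.R0=2 T1.R1=2

outcome vector order: (T1.R0,T1.R1)
|TSO outcomes| = 3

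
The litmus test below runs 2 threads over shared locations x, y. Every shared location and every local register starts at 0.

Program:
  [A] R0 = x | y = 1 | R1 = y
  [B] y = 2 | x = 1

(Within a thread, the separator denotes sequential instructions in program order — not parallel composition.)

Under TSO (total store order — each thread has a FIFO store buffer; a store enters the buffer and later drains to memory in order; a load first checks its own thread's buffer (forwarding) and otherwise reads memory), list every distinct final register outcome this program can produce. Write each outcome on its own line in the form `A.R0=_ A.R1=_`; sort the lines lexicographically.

A.R0=0 A.R1=1
A.R0=0 A.R1=2
A.R0=1 A.R1=1

outcome vector order: (A.R0,A.R1)
|TSO outcomes| = 3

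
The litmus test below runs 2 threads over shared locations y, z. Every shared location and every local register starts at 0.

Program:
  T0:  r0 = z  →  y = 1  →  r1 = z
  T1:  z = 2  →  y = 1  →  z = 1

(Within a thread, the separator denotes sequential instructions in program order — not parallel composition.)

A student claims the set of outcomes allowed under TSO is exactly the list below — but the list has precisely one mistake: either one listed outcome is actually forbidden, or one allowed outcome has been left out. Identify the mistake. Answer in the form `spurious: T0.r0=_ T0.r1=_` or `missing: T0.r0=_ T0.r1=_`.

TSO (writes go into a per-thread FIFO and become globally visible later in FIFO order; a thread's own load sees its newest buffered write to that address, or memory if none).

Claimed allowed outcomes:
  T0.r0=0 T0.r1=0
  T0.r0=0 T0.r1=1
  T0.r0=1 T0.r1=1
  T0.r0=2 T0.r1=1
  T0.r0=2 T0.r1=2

outcome vector order: (T0.r0,T0.r1)
TSO: 6 outcomes — {0/0 0/1 0/2 1/1 2/1 2/2}
TSO∖claimed = {0/2}

missing: T0.r0=0 T0.r1=2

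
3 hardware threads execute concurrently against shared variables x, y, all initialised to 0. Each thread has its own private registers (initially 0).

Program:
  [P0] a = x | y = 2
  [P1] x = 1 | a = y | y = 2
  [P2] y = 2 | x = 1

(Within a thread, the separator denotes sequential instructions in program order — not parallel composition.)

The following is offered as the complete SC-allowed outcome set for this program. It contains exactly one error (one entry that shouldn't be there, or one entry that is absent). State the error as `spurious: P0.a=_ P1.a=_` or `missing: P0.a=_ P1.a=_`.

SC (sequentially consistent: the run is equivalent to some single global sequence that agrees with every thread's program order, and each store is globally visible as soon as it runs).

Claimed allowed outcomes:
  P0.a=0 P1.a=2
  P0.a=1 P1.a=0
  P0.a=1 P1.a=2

missing: P0.a=0 P1.a=0

outcome vector order: (P0.a,P1.a)
SC: 4 outcomes — {(0,0), (0,2), (1,0), (1,2)}
SC∖claimed = {(0,0)}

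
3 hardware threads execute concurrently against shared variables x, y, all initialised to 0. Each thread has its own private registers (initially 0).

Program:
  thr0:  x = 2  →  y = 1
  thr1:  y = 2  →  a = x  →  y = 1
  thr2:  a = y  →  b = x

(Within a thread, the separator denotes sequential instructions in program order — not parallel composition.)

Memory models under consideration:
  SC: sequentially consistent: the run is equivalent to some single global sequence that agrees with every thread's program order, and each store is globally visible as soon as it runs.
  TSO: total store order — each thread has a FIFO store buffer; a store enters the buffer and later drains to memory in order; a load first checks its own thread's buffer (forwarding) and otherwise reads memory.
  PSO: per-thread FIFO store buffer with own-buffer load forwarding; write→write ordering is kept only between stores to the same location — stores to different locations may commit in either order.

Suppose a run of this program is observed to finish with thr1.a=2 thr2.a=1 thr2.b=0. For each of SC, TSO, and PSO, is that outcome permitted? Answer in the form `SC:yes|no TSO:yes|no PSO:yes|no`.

outcome vector order: (thr1.a,thr2.a,thr2.b)
under SC → <0 0 0>; <0 0 2>; <0 1 0>; <0 1 2>; <0 2 0>; <0 2 2>; <2 0 0>; <2 0 2>; <2 1 2>; <2 2 0>; <2 2 2>
under TSO → <0 0 0>; <0 0 2>; <0 1 0>; <0 1 2>; <0 2 0>; <0 2 2>; <2 0 0>; <2 0 2>; <2 1 2>; <2 2 0>; <2 2 2>
under PSO → <0 0 0>; <0 0 2>; <0 1 0>; <0 1 2>; <0 2 0>; <0 2 2>; <2 0 0>; <2 0 2>; <2 1 0>; <2 1 2>; <2 2 0>; <2 2 2>
target <2 1 0> ∈ {PSO}

SC:no TSO:no PSO:yes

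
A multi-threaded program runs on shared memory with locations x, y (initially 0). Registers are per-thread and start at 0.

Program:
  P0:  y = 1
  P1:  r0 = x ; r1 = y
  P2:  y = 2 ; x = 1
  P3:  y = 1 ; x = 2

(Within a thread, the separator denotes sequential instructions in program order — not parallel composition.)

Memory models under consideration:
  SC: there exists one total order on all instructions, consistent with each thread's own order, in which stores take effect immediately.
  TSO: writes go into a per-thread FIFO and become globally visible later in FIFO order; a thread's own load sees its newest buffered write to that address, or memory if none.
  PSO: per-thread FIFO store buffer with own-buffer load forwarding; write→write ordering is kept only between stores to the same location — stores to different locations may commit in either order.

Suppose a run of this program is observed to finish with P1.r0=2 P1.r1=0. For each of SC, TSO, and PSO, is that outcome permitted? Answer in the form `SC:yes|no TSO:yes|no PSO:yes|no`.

SC:no TSO:no PSO:yes

outcome vector order: (P1.r0,P1.r1)
[SC] allowed = {(0,0); (0,1); (0,2); (1,1); (1,2); (2,1); (2,2)}
[TSO] allowed = {(0,0); (0,1); (0,2); (1,1); (1,2); (2,1); (2,2)}
[PSO] allowed = {(0,0); (0,1); (0,2); (1,0); (1,1); (1,2); (2,0); (2,1); (2,2)}
target (2,0) ∈ {PSO}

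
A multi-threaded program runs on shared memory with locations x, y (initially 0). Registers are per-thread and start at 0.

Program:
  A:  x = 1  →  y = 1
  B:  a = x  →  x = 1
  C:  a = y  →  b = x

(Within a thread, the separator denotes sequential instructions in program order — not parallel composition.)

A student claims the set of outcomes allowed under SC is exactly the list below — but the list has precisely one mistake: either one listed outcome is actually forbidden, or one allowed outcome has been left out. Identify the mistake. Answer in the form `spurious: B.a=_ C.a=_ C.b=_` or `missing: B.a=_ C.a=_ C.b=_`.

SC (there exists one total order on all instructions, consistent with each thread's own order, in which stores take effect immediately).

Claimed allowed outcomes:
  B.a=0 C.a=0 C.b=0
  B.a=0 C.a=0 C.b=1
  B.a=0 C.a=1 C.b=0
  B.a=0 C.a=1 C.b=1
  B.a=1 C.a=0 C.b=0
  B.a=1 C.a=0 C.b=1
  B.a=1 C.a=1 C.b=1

outcome vector order: (B.a,C.a,C.b)
SC: 6 outcomes — {0/0/0, 0/0/1, 0/1/1, 1/0/0, 1/0/1, 1/1/1}
claimed∖SC = {0/1/0}

spurious: B.a=0 C.a=1 C.b=0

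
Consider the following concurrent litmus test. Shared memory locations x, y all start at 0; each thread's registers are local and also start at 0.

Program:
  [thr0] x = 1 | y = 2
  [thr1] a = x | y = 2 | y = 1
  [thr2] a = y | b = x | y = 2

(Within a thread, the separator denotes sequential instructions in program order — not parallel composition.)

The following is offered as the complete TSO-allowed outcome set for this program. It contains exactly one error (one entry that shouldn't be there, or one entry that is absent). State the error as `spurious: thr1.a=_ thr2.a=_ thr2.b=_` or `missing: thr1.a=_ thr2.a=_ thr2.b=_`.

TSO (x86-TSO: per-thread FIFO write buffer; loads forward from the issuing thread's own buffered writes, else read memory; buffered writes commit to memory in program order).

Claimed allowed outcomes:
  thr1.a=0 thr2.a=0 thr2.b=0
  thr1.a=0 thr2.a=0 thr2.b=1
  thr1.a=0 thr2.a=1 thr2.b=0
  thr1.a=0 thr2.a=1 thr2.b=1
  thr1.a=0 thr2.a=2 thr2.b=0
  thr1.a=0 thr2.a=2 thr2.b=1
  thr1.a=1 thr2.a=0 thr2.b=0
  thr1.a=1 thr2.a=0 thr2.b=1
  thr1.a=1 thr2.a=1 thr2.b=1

missing: thr1.a=1 thr2.a=2 thr2.b=1

outcome vector order: (thr1.a,thr2.a,thr2.b)
under TSO → <0 0 0>, <0 0 1>, <0 1 0>, <0 1 1>, <0 2 0>, <0 2 1>, <1 0 0>, <1 0 1>, <1 1 1>, <1 2 1>
TSO∖claimed = {<1 2 1>}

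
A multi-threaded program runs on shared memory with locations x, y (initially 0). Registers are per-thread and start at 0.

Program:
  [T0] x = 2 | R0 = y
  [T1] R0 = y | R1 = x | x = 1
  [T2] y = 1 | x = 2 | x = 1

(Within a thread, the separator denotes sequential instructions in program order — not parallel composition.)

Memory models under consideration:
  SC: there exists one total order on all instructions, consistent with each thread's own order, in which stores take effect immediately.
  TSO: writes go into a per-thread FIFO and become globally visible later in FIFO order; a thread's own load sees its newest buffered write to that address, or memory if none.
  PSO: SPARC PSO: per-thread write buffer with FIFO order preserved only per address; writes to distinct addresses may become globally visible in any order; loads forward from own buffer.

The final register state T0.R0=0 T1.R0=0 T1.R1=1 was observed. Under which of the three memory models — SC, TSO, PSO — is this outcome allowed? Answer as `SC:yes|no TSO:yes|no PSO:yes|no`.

SC:yes TSO:yes PSO:yes

outcome vector order: (T0.R0,T1.R0,T1.R1)
under SC → 0/0/0 0/0/1 0/0/2 0/1/1 0/1/2 1/0/0 1/0/1 1/0/2 1/1/0 1/1/1 1/1/2
under TSO → 0/0/0 0/0/1 0/0/2 0/1/0 0/1/1 0/1/2 1/0/0 1/0/1 1/0/2 1/1/0 1/1/1 1/1/2
under PSO → 0/0/0 0/0/1 0/0/2 0/1/0 0/1/1 0/1/2 1/0/0 1/0/1 1/0/2 1/1/0 1/1/1 1/1/2
target 0/0/1 ∈ {SC,TSO,PSO}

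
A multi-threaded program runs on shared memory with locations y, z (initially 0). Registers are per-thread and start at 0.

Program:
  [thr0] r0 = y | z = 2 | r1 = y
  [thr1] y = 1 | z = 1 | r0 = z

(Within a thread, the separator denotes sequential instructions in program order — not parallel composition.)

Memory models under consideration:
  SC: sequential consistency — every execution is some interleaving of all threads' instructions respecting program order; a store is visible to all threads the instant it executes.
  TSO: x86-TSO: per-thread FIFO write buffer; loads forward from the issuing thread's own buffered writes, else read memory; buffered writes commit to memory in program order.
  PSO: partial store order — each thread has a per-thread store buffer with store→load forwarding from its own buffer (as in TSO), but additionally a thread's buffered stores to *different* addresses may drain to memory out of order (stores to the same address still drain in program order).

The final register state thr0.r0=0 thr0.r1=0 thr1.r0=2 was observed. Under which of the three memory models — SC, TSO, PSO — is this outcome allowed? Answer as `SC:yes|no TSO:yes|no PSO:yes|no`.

SC:no TSO:yes PSO:yes

outcome vector order: (thr0.r0,thr0.r1,thr1.r0)
under SC → (0,0,1); (0,1,1); (0,1,2); (1,1,1); (1,1,2)
under TSO → (0,0,1); (0,0,2); (0,1,1); (0,1,2); (1,1,1); (1,1,2)
under PSO → (0,0,1); (0,0,2); (0,1,1); (0,1,2); (1,1,1); (1,1,2)
target (0,0,2) ∈ {TSO,PSO}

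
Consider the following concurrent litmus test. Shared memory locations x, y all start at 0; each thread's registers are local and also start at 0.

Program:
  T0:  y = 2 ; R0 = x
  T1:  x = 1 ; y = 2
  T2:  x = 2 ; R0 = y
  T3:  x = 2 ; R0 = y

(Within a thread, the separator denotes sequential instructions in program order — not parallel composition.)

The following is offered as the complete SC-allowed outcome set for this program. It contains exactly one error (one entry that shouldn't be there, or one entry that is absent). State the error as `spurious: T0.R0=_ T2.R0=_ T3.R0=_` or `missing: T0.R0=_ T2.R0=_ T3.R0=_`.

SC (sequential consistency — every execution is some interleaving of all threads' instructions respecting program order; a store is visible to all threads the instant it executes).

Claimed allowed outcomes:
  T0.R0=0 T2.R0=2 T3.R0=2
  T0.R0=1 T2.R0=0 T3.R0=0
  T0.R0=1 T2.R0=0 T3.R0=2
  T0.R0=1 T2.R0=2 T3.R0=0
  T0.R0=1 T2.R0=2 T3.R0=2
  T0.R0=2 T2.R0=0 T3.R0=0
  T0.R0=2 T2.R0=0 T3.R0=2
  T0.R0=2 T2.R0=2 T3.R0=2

outcome vector order: (T0.R0,T2.R0,T3.R0)
SC (9): 022, 100, 102, 120, 122, 200, 202, 220, 222
SC∖claimed = {220}

missing: T0.R0=2 T2.R0=2 T3.R0=0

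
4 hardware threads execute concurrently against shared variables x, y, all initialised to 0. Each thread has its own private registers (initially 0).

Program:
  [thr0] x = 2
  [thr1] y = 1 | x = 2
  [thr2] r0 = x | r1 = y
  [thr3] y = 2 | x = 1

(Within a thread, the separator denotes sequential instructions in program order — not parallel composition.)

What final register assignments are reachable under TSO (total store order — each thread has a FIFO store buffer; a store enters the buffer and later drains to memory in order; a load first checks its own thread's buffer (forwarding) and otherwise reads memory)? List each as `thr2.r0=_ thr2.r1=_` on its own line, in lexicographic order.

outcome vector order: (thr2.r0,thr2.r1)
|TSO outcomes| = 8

thr2.r0=0 thr2.r1=0
thr2.r0=0 thr2.r1=1
thr2.r0=0 thr2.r1=2
thr2.r0=1 thr2.r1=1
thr2.r0=1 thr2.r1=2
thr2.r0=2 thr2.r1=0
thr2.r0=2 thr2.r1=1
thr2.r0=2 thr2.r1=2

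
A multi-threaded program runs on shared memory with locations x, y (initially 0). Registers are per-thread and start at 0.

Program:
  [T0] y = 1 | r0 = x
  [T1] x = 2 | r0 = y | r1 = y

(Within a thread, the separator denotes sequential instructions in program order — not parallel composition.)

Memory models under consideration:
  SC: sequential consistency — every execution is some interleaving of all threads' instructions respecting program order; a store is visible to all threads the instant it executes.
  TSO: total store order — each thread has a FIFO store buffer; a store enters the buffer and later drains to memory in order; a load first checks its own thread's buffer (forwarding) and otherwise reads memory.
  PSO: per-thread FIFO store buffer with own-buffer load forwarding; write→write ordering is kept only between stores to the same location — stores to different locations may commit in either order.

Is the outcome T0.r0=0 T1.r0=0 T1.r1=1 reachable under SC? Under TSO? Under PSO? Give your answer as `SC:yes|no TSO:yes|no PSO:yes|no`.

SC:no TSO:yes PSO:yes

outcome vector order: (T0.r0,T1.r0,T1.r1)
[SC] allowed = {<0 1 1> <2 0 0> <2 0 1> <2 1 1>}
[TSO] allowed = {<0 0 0> <0 0 1> <0 1 1> <2 0 0> <2 0 1> <2 1 1>}
[PSO] allowed = {<0 0 0> <0 0 1> <0 1 1> <2 0 0> <2 0 1> <2 1 1>}
target <0 0 1> ∈ {TSO,PSO}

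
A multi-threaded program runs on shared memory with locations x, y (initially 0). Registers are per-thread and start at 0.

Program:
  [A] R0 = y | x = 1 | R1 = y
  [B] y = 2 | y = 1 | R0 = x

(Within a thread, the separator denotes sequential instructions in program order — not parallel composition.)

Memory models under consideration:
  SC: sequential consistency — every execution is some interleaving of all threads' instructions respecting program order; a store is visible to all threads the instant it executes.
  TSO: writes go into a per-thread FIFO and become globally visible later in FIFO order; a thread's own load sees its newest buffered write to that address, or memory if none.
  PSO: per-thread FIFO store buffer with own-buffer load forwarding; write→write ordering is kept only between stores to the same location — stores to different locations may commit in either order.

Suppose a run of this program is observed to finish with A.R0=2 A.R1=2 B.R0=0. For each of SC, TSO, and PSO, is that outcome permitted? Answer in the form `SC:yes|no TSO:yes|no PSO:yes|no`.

SC:no TSO:yes PSO:yes

outcome vector order: (A.R0,A.R1,B.R0)
[SC] allowed = {001, 010, 011, 021, 110, 111, 210, 211, 221}
[TSO] allowed = {000, 001, 010, 011, 020, 021, 110, 111, 210, 211, 220, 221}
[PSO] allowed = {000, 001, 010, 011, 020, 021, 110, 111, 210, 211, 220, 221}
target 220 ∈ {TSO,PSO}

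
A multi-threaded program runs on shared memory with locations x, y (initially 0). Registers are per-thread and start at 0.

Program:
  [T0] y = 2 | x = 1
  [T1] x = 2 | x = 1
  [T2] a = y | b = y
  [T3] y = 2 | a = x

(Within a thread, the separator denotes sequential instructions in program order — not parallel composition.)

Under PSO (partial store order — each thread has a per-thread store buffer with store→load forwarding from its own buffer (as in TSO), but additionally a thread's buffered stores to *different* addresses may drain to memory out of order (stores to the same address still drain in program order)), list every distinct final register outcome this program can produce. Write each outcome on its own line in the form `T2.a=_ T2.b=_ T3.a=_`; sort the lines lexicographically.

outcome vector order: (T2.a,T2.b,T3.a)
|PSO outcomes| = 9

T2.a=0 T2.b=0 T3.a=0
T2.a=0 T2.b=0 T3.a=1
T2.a=0 T2.b=0 T3.a=2
T2.a=0 T2.b=2 T3.a=0
T2.a=0 T2.b=2 T3.a=1
T2.a=0 T2.b=2 T3.a=2
T2.a=2 T2.b=2 T3.a=0
T2.a=2 T2.b=2 T3.a=1
T2.a=2 T2.b=2 T3.a=2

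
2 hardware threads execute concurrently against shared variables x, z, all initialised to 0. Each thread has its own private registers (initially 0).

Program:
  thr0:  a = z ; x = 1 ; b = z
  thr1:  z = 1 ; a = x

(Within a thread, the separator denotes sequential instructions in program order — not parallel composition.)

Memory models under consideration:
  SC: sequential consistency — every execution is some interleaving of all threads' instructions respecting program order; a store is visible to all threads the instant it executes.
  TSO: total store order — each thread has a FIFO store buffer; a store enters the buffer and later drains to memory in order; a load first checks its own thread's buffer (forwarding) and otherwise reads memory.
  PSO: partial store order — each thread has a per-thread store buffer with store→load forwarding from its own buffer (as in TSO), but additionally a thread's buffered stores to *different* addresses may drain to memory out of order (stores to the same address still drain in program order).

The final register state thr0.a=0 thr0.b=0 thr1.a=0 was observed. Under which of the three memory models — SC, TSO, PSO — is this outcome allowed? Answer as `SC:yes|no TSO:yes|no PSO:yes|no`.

SC:no TSO:yes PSO:yes

outcome vector order: (thr0.a,thr0.b,thr1.a)
under SC → 0/0/1, 0/1/0, 0/1/1, 1/1/0, 1/1/1
under TSO → 0/0/0, 0/0/1, 0/1/0, 0/1/1, 1/1/0, 1/1/1
under PSO → 0/0/0, 0/0/1, 0/1/0, 0/1/1, 1/1/0, 1/1/1
target 0/0/0 ∈ {TSO,PSO}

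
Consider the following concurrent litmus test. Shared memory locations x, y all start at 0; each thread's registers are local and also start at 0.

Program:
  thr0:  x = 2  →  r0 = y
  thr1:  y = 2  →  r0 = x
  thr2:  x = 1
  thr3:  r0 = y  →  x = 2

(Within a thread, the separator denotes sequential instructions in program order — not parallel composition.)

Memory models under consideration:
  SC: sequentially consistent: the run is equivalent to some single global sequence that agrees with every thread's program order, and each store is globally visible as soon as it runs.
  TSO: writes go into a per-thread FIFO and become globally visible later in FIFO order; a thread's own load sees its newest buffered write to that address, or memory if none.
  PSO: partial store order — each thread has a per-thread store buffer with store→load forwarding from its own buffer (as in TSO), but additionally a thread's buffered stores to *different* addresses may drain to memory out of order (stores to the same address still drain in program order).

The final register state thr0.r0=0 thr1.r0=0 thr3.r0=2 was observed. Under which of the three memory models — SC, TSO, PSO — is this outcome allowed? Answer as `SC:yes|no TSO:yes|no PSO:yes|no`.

SC:no TSO:yes PSO:yes

outcome vector order: (thr0.r0,thr1.r0,thr3.r0)
[SC] allowed = {0/1/0 0/1/2 0/2/0 0/2/2 2/0/0 2/0/2 2/1/0 2/1/2 2/2/0 2/2/2}
[TSO] allowed = {0/0/0 0/0/2 0/1/0 0/1/2 0/2/0 0/2/2 2/0/0 2/0/2 2/1/0 2/1/2 2/2/0 2/2/2}
[PSO] allowed = {0/0/0 0/0/2 0/1/0 0/1/2 0/2/0 0/2/2 2/0/0 2/0/2 2/1/0 2/1/2 2/2/0 2/2/2}
target 0/0/2 ∈ {TSO,PSO}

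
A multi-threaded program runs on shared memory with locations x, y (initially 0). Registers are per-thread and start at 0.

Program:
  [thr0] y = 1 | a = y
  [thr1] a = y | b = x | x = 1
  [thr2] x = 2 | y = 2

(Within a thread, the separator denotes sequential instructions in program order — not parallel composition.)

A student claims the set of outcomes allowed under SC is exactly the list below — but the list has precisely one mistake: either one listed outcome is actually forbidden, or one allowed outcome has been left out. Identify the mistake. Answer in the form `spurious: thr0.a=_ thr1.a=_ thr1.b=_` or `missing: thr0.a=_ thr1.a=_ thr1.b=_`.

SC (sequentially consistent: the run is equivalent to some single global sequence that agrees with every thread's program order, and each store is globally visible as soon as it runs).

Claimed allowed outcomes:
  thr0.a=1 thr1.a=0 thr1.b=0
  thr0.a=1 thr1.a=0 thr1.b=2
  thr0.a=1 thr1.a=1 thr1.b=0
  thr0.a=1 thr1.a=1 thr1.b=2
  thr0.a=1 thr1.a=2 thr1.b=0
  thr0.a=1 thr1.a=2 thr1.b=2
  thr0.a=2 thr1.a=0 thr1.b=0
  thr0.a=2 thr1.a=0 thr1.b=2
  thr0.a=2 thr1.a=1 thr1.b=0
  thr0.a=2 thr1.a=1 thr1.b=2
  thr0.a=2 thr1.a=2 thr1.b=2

outcome vector order: (thr0.a,thr1.a,thr1.b)
under SC → (1,0,0) (1,0,2) (1,1,0) (1,1,2) (1,2,2) (2,0,0) (2,0,2) (2,1,0) (2,1,2) (2,2,2)
claimed∖SC = {(1,2,0)}

spurious: thr0.a=1 thr1.a=2 thr1.b=0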